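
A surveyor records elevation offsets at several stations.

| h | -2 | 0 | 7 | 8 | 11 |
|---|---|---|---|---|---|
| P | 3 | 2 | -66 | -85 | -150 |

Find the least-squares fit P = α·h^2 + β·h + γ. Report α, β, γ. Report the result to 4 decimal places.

α = -1.0150, β = -2.6550, γ = 1.8595

Normal-equation sums: Σh^2·h^2 = 21154, Σh^2·h = 2178, Σh^2 = 238, Σh·h = 238, Σh = 24, Σ1 = 5.
Right-hand side: Σh^2·P = -26812, Σh·P = -2798, ΣP = -296.
Inverting the 3×3 Gram matrix, [α, β, γ]ᵀ = [-170103/167584, -444935/167584, 155809/83792]ᵀ.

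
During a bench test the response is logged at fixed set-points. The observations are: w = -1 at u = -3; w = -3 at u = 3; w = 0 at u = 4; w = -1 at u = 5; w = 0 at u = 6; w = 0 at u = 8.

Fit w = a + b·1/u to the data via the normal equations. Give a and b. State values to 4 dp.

The normal equations are: 6·a + (89/120)·b = -5;  (89/120)·a + (589/1600)·b = -13/15.
Δ = 6·(589/1600) − (89/120)² = 4777/2880.
a = ((-5)·(589/1600) − (89/120)·(-13/15))/(4777/2880) = -17249/23885; b = (6·(-13/15) − (89/120)·(-5))/(4777/2880) = -4296/4777.

a = -0.7222, b = -0.8993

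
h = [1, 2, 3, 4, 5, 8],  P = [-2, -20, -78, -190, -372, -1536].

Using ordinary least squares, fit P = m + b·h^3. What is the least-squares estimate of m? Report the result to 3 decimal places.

MᵀM·[m, b]ᵀ = MᵀP reads: 6·m + 737·b = -2198;  737·m + 282659·b = -847360.
(Σ1 = 6, Σh^3 = 737, Σh^3·h^3 = 282659, ΣP = -2198, Σh^3·P = -847360.)
Eliminating b: 282659·(row 1) − 737·(row 2) gives 1152785·m = 282659·(-2198) − 737·(-847360) = 3219838, so m = 3219838/1152785.
Then b = ((-847360) − 737·(3219838/1152785))/282659 = -3464234/1152785.

m = 2.793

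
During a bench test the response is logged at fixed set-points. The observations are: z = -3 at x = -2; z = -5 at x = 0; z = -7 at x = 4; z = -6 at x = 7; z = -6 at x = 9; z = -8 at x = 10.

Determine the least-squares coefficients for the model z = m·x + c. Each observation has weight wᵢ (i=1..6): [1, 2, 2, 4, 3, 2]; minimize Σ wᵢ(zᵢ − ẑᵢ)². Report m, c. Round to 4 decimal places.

m = -0.2336, c = -4.7196

Forming AᵀWA = [[675, 81]; [81, 14]] and AᵀWz = [-540, -85]ᵀ gives AᵀWA·[m, c]ᵀ = AᵀWz.
Eliminating c: 14·(row 1) − 81·(row 2) gives 2889·m = 14·(-540) − 81·(-85) = -675, so m = -25/107.
Then c = ((-85) − 81·(-25/107))/14 = -505/107.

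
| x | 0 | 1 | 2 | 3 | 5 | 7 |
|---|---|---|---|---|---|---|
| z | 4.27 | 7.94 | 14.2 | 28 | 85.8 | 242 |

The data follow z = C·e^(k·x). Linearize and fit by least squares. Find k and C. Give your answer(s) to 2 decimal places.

k = 0.58, C = 4.49

Linearized form: ln z = k·x + ln C. From the 6 transformed points,
Σx = 18.0000, Σ(x)² = 88.0000, Σln z = 19.4499, Σx·ln z = 78.0577.
Equations: 88.0000·k + 18.0000·ln C = 78.0577;  18.0000·k + 6·ln C = 19.4499.
Slope k = (n·Σx·ln z − Σx·Σln z)/(n·Σ(x)² − (Σx)²) = (6·78.0577 − 18.0000·19.4499)/204.0000 = 0.57964; ln C = (Σln z − k·Σx)/n = 1.50272, so C = exp(1.50272) = 4.49392.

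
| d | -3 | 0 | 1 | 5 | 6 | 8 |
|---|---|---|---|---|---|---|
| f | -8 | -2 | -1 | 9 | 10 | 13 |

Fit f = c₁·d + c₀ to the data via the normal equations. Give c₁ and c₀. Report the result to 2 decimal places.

c₁ = 1.99, c₀ = -2.13

The normal system MᵀM·[c₁, c₀]ᵀ = Mᵀf is [[135, 17]; [17, 6]]·[c₁, c₀]ᵀ = [232, 21]ᵀ.
Δ = 135·6 − 17² = 521.
c₁ = (232·6 − 17·21)/521 = 1035/521; c₀ = (135·21 − 17·232)/521 = -1109/521.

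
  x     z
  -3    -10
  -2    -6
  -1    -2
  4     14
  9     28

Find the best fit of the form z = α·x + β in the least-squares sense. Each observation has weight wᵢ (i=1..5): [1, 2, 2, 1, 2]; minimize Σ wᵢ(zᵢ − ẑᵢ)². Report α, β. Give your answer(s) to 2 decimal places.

Setting ∂/∂α … = 0 gives: 197·α + 13·β = 618;  13·α + 8·β = 44.
(Σwᵢ·x·x = 197, Σwᵢ·x = 13, Σwᵢ·1 = 8, Σwᵢ·x·z = 618, Σwᵢ·z = 44.)
Δ = 197·8 − 13² = 1407.
α = (618·8 − 13·44)/1407 = 4372/1407; β = (197·44 − 13·618)/1407 = 634/1407.

α = 3.11, β = 0.45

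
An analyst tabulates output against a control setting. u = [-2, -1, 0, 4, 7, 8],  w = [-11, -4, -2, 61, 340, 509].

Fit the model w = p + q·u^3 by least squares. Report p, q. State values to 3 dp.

p = -2.740, q = 0.999

Sums needed: Σ1 = 6, Σu^3 = 910, Σu^3·u^3 = 383954.
Right-hand side: Σw = 893, Σu^3·w = 381224.
XᵀX·[p, q]ᵀ = Xᵀw becomes [[6, 910]; [910, 383954]]·[p, q]ᵀ = [893, 381224]ᵀ.
Eliminating q: 383954·(row 1) − 910·(row 2) gives 1475624·p = 383954·893 − 910·381224 = -4042918, so p = -2021459/737812.
Then q = (381224 − 910·(-2021459/737812))/383954 = 737357/737812.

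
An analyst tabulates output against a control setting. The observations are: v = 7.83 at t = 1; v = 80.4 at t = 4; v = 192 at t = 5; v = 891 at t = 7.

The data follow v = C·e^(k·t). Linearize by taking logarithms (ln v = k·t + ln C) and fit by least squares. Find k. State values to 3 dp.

Taking logs, ln v = k·t + ln C, so regress ln v on t.
AᵀA = [[91.0000, 17.0000]; [17.0000, 4]], rhs = [93.4399, 18.4948]ᵀ  (here Σt = 17.0000, Σ(t)² = 91.0000, Σln v = 18.4948, Σt·ln v = 93.4399).
Δ = 91.0000·4 − (17.0000)² = 75.0000; k = (93.4399·4 − 17.0000·18.4948)/75.0000 = 0.79130, ln C = (91.0000·18.4948 − 17.0000·93.4399)/75.0000 = 1.26067.

k = 0.791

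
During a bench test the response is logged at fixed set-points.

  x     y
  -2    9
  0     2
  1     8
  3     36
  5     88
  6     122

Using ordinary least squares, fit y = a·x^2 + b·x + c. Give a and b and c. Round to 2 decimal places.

Sums needed: Σx^2·x^2 = 2019, Σx^2·x = 361, Σx^2 = 75, Σx·x = 75, Σx = 13, Σ1 = 6.
For Mᵀy: Σx^2·y = 6960, Σx·y = 1270, Σy = 265.
Normal equations: [[2019, 361, 75]; [361, 75, 13]; [75, 13, 6]]·[a, b, c]ᵀ = [6960, 1270, 265]ᵀ.
Row-reducing yields a = 98105/33744, b = 28515/11248, c = 19675/8436.

a = 2.91, b = 2.54, c = 2.33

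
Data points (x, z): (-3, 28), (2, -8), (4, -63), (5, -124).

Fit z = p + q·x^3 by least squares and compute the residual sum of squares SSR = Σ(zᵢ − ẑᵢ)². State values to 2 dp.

Normal-equation sums: Σ1 = 4, Σx^3 = 170, Σx^3·x^3 = 20514.
Moment sums: Σz = -167, Σx^3·z = -20352.
MᵀM·[p, q]ᵀ = Mᵀz becomes [[4, 170]; [170, 20514]]·[p, q]ᵀ = [-167, -20352]ᵀ.
Determinant 4·20514 − 170² = 53156.
p = ((-167)·20514 − 170·(-20352))/53156 = 17001/26578; q = (4·(-20352) − 170·(-167))/53156 = -26509/26578.
Residuals: 5720/13289, -17553/26578, 5161/26578, 476/13289; SSR = 17553/26578.

SSR = 0.66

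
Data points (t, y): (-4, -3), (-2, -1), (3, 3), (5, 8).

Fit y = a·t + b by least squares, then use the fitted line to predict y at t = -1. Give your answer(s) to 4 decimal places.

With design matrix M, MᵀM = [[54, 2]; [2, 4]] and Mᵀy = [63, 7]ᵀ.
det = 54·4 − 2² = 212.
a = (63·4 − 2·7)/212 = 119/106; b = (54·7 − 2·63)/212 = 63/53.
At t = -1: ŷ = (119/106)·(-1) + (63/53)·(1) = 7/106.

ŷ = 0.0660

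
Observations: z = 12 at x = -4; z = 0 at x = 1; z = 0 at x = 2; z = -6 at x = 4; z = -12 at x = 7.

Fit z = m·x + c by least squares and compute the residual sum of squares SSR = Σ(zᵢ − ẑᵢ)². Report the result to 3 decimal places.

Compute the Gram sums: Σx·x = 86, Σx = 10, Σ1 = 5.
For Mᵀz: Σx·z = -156, Σz = -6.
MᵀM·[m, c]ᵀ = Mᵀz becomes [[86, 10]; [10, 5]]·[m, c]ᵀ = [-156, -6]ᵀ.
det = 86·5 − 10² = 330.
m = ((-156)·5 − 10·(-6))/330 = -24/11; c = (86·(-6) − 10·(-156))/330 = 174/55.
Residuals: 6/55, -54/55, 6/5, -24/55, 6/55; SSR = 144/55.

SSR = 2.618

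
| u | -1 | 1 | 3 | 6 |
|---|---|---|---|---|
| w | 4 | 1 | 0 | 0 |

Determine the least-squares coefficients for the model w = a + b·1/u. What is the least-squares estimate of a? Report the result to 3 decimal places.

a = 1.468

Forming AᵀA = [[4, 1/2]; [1/2, 77/36]] and Aᵀw = [5, -3]ᵀ gives AᵀA·[a, b]ᵀ = Aᵀw.
det = 4·(77/36) − (1/2)² = 299/36.
a = (5·(77/36) − (1/2)·(-3))/(299/36) = 439/299; b = (4·(-3) − (1/2)·5)/(299/36) = -522/299.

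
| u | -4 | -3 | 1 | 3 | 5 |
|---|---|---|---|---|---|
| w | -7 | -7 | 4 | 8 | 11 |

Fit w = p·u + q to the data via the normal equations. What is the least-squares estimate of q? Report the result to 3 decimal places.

q = 0.932

With design matrix A, AᵀA = [[60, 2]; [2, 5]] and Aᵀw = [132, 9]ᵀ.
Eliminating q: 5·(row 1) − 2·(row 2) gives 296·p = 5·132 − 2·9 = 642, so p = 321/148.
Then q = (9 − 2·(321/148))/5 = 69/74.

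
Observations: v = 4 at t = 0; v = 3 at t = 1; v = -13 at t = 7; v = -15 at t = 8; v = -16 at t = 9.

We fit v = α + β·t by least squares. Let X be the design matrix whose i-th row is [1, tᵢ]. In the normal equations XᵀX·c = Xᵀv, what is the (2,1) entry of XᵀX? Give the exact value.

25

Row 2 ↔ basis t, column 1 ↔ basis 1, so (XᵀX)_{2,1} = Σᵢ t = (0)·(1) + (1)·(1) + (7)·(1) + (8)·(1) + (9)·(1) = 25.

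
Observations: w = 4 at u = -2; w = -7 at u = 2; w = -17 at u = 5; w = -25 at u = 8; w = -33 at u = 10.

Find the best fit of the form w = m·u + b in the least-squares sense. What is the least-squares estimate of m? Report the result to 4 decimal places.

m = -3.0504

Forming XᵀX = [[197, 23]; [23, 5]] and Xᵀw = [-637, -78]ᵀ gives XᵀX·[m, b]ᵀ = Xᵀw.
Eliminating b: 5·(row 1) − 23·(row 2) gives 456·m = 5·(-637) − 23·(-78) = -1391, so m = -1391/456.
Then b = ((-78) − 23·(-1391/456))/5 = -715/456.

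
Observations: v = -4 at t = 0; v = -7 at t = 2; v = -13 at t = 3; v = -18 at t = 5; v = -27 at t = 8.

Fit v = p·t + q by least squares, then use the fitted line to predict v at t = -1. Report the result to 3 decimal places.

Compute the Gram sums: Σt·t = 102, Σt = 18, Σ1 = 5.
Moment sums: Σt·v = -359, Σv = -69.
Δ = 102·5 − 18² = 186.
p = ((-359)·5 − 18·(-69))/186 = -553/186; q = (102·(-69) − 18·(-359))/186 = -96/31.
At t = -1: v̂ = (-553/186)·(-1) + (-96/31)·(1) = -23/186.

v̂ = -0.124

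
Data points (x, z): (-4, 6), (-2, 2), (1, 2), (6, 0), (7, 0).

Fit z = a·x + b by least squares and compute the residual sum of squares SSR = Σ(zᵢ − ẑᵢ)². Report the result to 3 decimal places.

Sums needed: Σx·x = 106, Σx = 8, Σ1 = 5.
Right-hand side: Σx·z = -26, Σz = 10.
So MᵀM·[a, b]ᵀ = Mᵀz: [[106, 8]; [8, 5]]·[a, b]ᵀ = [-26, 10]ᵀ.
Eliminating b: 5·(row 1) − 8·(row 2) gives 466·a = 5·(-26) − 8·10 = -210, so a = -105/233.
Then b = (10 − 8·(-105/233))/5 = 634/233.
Residuals: 344/233, -378/233, -63/233, -4/233, 101/233; SSR = 1182/233.

SSR = 5.073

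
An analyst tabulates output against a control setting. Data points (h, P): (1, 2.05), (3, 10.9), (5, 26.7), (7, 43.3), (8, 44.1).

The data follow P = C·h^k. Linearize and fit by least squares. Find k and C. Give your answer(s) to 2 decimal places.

Taking logs, ln P = k·ln h + ln C, so regress ln P on ln h.
Σln h = 6.7334, Σ(ln h)² = 11.9079, Σln P = 13.9459, Σln h·ln P = 23.1170.
Equations: 11.9079·k + 6.7334·ln C = 23.1170;  6.7334·k + 5·ln C = 13.9459.
Δ = 11.9079·5 − (6.7334)² = 14.2007; k = (23.1170·5 − 6.7334·13.9459)/14.2007 = 1.52681, ln C = (11.9079·13.9459 − 6.7334·23.1170)/14.2007 = 0.73305, so C = exp(0.73305) = 2.08143.

k = 1.53, C = 2.08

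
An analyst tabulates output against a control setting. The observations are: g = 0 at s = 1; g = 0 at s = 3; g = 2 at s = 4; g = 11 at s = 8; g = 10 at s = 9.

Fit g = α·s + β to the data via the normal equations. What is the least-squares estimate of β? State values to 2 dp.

β = -3.12

XᵀX·[α, β]ᵀ = Xᵀg reads: 171·α + 25·β = 186;  25·α + 5·β = 23.
Eliminating β: 5·(row 1) − 25·(row 2) gives 230·α = 5·186 − 25·23 = 355, so α = 71/46.
Then β = (23 − 25·(71/46))/5 = -717/230.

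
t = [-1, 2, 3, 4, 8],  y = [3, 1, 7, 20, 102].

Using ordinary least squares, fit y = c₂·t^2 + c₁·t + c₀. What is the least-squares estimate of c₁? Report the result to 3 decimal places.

c₁ = -2.616

Entries of MᵀM: Σt^2·t^2 = 4450, Σt^2·t = 610, Σt^2 = 94, Σt·t = 94, Σt = 16, Σ1 = 5.
And Σt^2·y = 6918, Σt·y = 916, Σy = 133.
Normal equations: [[4450, 610, 94]; [610, 94, 16]; [94, 16, 5]]·[c₂, c₁, c₀]ᵀ = [6918, 916, 133]ᵀ.
Row-reducing yields c₂ = 3343/1716, c₁ = -4489/1716, c₀ = -43/26.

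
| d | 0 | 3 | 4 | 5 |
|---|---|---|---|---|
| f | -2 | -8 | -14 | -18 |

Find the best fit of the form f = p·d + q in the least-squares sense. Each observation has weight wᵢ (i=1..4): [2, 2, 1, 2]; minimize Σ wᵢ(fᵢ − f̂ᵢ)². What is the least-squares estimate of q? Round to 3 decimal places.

q = -1.064

Forming MᵀWM = [[84, 20]; [20, 7]] and MᵀWf = [-284, -70]ᵀ gives MᵀWM·[p, q]ᵀ = MᵀWf.
Eliminating q: 7·(row 1) − 20·(row 2) gives 188·p = 7·(-284) − 20·(-70) = -588, so p = -147/47.
Then q = ((-70) − 20·(-147/47))/7 = -50/47.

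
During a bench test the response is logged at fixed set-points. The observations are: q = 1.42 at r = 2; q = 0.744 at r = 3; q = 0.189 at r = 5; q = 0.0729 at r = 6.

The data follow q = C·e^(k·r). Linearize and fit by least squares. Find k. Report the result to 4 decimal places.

k = -0.7309

Let Y = ln q. Fitting Y = k·r + ln C by least squares:
Over the data: Σr = 16.0000, Σ(r)² = 74.0000, Σln q = -4.2297, Σr·ln q = -24.2279.
Normal system: [[74.0000, 16.0000]; [16.0000, 4]]·[k, ln C]ᵀ = [-24.2279, -4.2297]ᵀ.
Δ = 74.0000·4 − (16.0000)² = 40.0000; k = (-24.2279·4 − 16.0000·-4.2297)/40.0000 = -0.73089, ln C = (74.0000·-4.2297 − 16.0000·-24.2279)/40.0000 = 1.86614.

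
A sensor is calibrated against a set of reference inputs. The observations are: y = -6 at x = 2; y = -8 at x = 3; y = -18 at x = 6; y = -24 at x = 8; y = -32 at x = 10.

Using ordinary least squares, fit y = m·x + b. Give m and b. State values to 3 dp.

m = -3.250, b = 1.250

Compute the Gram sums: Σx·x = 213, Σx = 29, Σ1 = 5.
Right-hand side: Σx·y = -656, Σy = -88.
So MᵀM·[m, b]ᵀ = Mᵀy: [[213, 29]; [29, 5]]·[m, b]ᵀ = [-656, -88]ᵀ.
Eliminating b: 5·(row 1) − 29·(row 2) gives 224·m = 5·(-656) − 29·(-88) = -728, so m = -13/4.
Then b = ((-88) − 29·(-13/4))/5 = 5/4.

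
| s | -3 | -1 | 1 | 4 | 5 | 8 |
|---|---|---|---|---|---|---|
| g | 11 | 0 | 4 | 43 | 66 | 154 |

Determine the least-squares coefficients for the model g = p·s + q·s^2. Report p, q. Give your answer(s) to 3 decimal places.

Setting ∂/∂p … = 0 gives: 116·p + 674·q = 1705;  674·p + 5060·q = 12297.
Δ = 116·5060 − 674² = 132684.
p = (1705·5060 − 674·12297)/132684 = 169561/66342; q = (116·12297 − 674·1705)/132684 = 138641/66342.

p = 2.556, q = 2.090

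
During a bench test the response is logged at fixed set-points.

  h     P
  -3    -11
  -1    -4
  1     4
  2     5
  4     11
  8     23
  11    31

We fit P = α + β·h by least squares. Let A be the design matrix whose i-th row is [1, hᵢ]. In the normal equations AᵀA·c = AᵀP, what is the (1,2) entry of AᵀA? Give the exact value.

22

Row 1 ↔ basis 1, column 2 ↔ basis h, so (AᵀA)_{1,2} = Σᵢ h = (1)·(-3) + (1)·(-1) + (1)·(1) + (1)·(2) + (1)·(4) + (1)·(8) + (1)·(11) = 22.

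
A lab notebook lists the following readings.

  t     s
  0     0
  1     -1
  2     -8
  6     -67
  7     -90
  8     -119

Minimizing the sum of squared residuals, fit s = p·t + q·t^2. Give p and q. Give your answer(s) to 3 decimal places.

Entries of MᵀM: Σt·t = 154, Σt·t^2 = 1080, Σt^2·t^2 = 7810.
Right-hand side: Σt·s = -2001, Σt^2·s = -14471.
MᵀM·[p, q]ᵀ = Mᵀs becomes [[154, 1080]; [1080, 7810]]·[p, q]ᵀ = [-2001, -14471]ᵀ.
det = 154·7810 − 1080² = 36340.
p = ((-2001)·7810 − 1080·(-14471))/36340 = 87/3634; q = (154·(-14471) − 1080·(-2001))/36340 = -33727/18170.

p = 0.024, q = -1.856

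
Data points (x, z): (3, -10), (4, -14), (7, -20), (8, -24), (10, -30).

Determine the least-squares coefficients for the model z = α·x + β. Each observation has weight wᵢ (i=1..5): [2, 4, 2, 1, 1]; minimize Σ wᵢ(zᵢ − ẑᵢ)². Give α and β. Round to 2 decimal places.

α = -2.63, β = -2.78

Setting ∂/∂α … = 0 gives: 344·α + 54·β = -1056;  54·α + 10·β = -170.
Eliminating β: 10·(row 1) − 54·(row 2) gives 524·α = 10·(-1056) − 54·(-170) = -1380, so α = -345/131.
Then β = ((-170) − 54·(-345/131))/10 = -364/131.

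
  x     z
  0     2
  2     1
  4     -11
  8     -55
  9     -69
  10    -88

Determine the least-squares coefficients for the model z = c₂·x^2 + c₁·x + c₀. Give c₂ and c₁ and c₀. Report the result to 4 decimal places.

Forming AᵀA = [[20929, 2313, 265]; [2313, 265, 33]; [265, 33, 6]] and Aᵀz = [-18081, -1983, -220]ᵀ gives AᵀA·[c₂, c₁, c₀]ᵀ = Aᵀz.
Row-reducing yields c₂ = -111361/115180, c₁ = 74673/115180, c₀ = 71119/28795.

c₂ = -0.9668, c₁ = 0.6483, c₀ = 2.4698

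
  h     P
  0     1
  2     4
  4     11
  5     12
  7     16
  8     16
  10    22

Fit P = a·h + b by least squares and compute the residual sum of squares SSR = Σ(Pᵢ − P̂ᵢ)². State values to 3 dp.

SSR = 7.427

Sums needed: Σh·h = 258, Σh = 36, Σ1 = 7.
And Σh·P = 572, ΣP = 82.
So XᵀX·[a, b]ᵀ = XᵀP: [[258, 36]; [36, 7]]·[a, b]ᵀ = [572, 82]ᵀ.
Determinant 258·7 − 36² = 510.
a = (572·7 − 36·82)/510 = 526/255; b = (258·82 − 36·572)/510 = 94/85.
Residuals: -9/85, -314/255, 419/255, 148/255, 116/255, -82/51, 4/15; SSR = 1894/255.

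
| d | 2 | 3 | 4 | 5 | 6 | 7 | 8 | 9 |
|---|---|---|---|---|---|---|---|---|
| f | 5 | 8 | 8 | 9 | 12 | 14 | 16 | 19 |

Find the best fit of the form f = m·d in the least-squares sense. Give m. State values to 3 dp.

m = 2.042

Sums needed: Σd·d = 284.
Moment sums: Σd·f = 580.
Hence m = 580 / 284 ≈ 2.04225.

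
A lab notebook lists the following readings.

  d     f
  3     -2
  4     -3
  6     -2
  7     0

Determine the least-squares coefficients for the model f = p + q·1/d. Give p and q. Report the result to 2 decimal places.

p = 0.11, q = -8.33

MᵀM·[p, q]ᵀ = Mᵀf reads: 4·p + (25/28)·q = -7;  (25/28)·p + (1565/7056)·q = -7/4.
Δ = 4·(1565/7056) − (25/28)² = 635/7056.
p = ((-7)·(1565/7056) − (25/28)·(-7/4))/(635/7056) = 14/127; q = (4·(-7/4) − (25/28)·(-7))/(635/7056) = -5292/635.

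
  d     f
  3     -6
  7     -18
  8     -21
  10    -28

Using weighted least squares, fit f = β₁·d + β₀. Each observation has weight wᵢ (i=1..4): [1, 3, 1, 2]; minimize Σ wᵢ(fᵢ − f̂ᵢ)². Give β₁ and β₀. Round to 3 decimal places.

Entries of XᵀWX: Σwᵢ·d·d = 420, Σwᵢ·d = 52, Σwᵢ·1 = 7.
Moment sums: Σwᵢ·d·f = -1124, Σwᵢ·f = -137.
So XᵀWX·[β₁, β₀]ᵀ = XᵀWf: [[420, 52]; [52, 7]]·[β₁, β₀]ᵀ = [-1124, -137]ᵀ.
Eliminating β₀: 7·(row 1) − 52·(row 2) gives 236·β₁ = 7·(-1124) − 52·(-137) = -744, so β₁ = -186/59.
Then β₀ = ((-137) − 52·(-186/59))/7 = 227/59.

β₁ = -3.153, β₀ = 3.847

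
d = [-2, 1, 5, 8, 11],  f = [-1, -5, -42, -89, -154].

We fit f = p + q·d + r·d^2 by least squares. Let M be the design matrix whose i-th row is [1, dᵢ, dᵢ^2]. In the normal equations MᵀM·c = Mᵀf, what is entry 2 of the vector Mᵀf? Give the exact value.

Entry 2 ↔ basis d, so (Mᵀf)_{2} = Σᵢ (d)·fᵢ = (-2)·(-1) + (1)·(-5) + (5)·(-42) + (8)·(-89) + (11)·(-154) = -2619.

-2619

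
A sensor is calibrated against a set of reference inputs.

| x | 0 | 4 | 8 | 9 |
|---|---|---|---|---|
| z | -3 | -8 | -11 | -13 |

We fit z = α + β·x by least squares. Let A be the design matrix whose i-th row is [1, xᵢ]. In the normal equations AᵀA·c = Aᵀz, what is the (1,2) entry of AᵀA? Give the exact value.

21

Row 1 ↔ basis 1, column 2 ↔ basis x, so (AᵀA)_{1,2} = Σᵢ x = (1)·(0) + (1)·(4) + (1)·(8) + (1)·(9) = 21.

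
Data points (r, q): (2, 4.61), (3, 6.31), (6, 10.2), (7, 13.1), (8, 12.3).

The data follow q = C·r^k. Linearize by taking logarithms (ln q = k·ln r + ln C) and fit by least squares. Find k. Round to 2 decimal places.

k = 0.75

With ln qᵢ as the transformed response and ln rᵢ as the regressor:
Sums: Σln r = 7.6089, Σ(ln r)² = 13.0084, Σln q = 10.7750, Σln r·ln q = 17.4689.
Normal system: [[13.0084, 7.6089]; [7.6089, 5]]·[k, ln C]ᵀ = [17.4689, 10.7750]ᵀ.
Δ = 13.0084·5 − (7.6089)² = 7.1473; k = (17.4689·5 − 7.6089·10.7750)/7.1473 = 0.74980, ln C = (13.0084·10.7750 − 7.6089·17.4689)/7.1473 = 1.01396.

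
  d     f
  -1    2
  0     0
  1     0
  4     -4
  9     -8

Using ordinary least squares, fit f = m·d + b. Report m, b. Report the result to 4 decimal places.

m = -0.9816, b = 0.5521

Compute the Gram sums: Σd·d = 99, Σd = 13, Σ1 = 5.
And Σd·f = -90, Σf = -10.
So AᵀA·[m, b]ᵀ = Aᵀf: [[99, 13]; [13, 5]]·[m, b]ᵀ = [-90, -10]ᵀ.
det = 99·5 − 13² = 326.
m = ((-90)·5 − 13·(-10))/326 = -160/163; b = (99·(-10) − 13·(-90))/326 = 90/163.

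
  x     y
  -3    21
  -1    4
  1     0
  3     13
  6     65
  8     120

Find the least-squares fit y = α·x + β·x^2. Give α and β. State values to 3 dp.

α = -1.281, β = 2.027

Compute the Gram sums: Σx·x = 120, Σx·x^2 = 728, Σx^2·x^2 = 5556.
Moment sums: Σx·y = 1322, Σx^2·y = 10330.
det = 120·5556 − 728² = 136736.
α = (1322·5556 − 728·10330)/136736 = -21901/17092; β = (120·10330 − 728·1322)/136736 = 8662/4273.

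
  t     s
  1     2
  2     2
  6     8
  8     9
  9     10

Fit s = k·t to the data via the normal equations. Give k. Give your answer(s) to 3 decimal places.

XᵀX·[k]ᵀ = Xᵀs reads: 186·k = 216.
k = 216/186 = 1.16129.

k = 1.161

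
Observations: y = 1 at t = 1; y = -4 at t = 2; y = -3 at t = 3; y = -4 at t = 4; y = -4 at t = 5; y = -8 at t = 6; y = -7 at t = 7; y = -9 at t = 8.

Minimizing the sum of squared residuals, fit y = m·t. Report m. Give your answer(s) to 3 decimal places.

Normal-equation sums: Σt·t = 204.
Moment sums: Σt·y = -221.
AᵀA·[m]ᵀ = Aᵀy becomes [[204]]·[m]ᵀ = [-221]ᵀ.
Hence m = -221 / 204 ≈ -1.08333.

m = -1.083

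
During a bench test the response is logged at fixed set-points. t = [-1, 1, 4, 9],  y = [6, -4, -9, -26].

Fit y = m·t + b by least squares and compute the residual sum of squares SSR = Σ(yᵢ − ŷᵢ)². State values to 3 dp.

SSR = 10.890

Setting ∂/∂m … = 0 gives: 99·m + 13·b = -280;  13·m + 4·b = -33.
Δ = 99·4 − 13² = 227.
m = ((-280)·4 − 13·(-33))/227 = -691/227; b = (99·(-33) − 13·(-280))/227 = 373/227.
Residuals: 298/227, -590/227, 348/227, -56/227; SSR = 2472/227.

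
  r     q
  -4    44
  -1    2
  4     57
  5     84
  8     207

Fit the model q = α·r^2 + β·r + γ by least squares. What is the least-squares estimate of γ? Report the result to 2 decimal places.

γ = 1.32

AᵀA·[α, β, γ]ᵀ = Aᵀq reads: 5234·α + 636·β + 122·γ = 16966;  636·α + 122·β + 12·γ = 2126;  122·α + 12·β + 5·γ = 394.
Inverting the 3×3 Gram matrix, [α, β, γ]ᵀ = [3537/1169, 1781/1169, 220/167]ᵀ.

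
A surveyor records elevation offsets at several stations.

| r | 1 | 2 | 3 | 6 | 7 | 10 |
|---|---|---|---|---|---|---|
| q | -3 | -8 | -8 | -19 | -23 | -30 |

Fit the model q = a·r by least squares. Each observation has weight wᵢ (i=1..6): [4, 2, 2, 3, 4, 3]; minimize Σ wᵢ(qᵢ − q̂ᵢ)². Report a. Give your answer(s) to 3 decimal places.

a = -3.120

Forming XᵀWX = [[634]] and XᵀWq = [-1978]ᵀ gives XᵀWX·[a]ᵀ = XᵀWq.
Hence a = -1978 / 634 ≈ -3.11987.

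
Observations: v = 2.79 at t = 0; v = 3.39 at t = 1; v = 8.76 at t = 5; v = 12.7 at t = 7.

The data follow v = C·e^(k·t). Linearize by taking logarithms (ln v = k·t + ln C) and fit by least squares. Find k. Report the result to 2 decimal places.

Linearized form: ln v = k·t + ln C. From the 4 transformed points,
Σt = 13.0000, Σ(t)² = 75.0000, Σln v = 6.9587, Σt·ln v = 29.8630.
Equations: 75.0000·k + 13.0000·ln C = 29.8630;  13.0000·k + 4·ln C = 6.9587.
Δ = 75.0000·4 − (13.0000)² = 131.0000; k = (29.8630·4 − 13.0000·6.9587)/131.0000 = 0.22129, ln C = (75.0000·6.9587 − 13.0000·29.8630)/131.0000 = 1.02046.

k = 0.22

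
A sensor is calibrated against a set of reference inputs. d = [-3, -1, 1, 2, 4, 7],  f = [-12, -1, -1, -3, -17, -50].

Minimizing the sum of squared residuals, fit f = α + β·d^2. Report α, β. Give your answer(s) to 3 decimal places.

α = -0.393, β = -1.021

Setting ∂/∂α … = 0 gives: 6·α + 80·β = -84;  80·α + 2756·β = -2844.
det = 6·2756 − 80² = 10136.
α = ((-84)·2756 − 80·(-2844))/10136 = -498/1267; β = (6·(-2844) − 80·(-84))/10136 = -1293/1267.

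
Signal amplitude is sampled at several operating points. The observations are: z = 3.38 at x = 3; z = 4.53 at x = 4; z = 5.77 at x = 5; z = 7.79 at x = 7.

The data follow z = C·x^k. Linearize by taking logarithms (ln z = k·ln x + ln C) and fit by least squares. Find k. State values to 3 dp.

Taking logs, ln z = k·ln x + ln C, so regress ln z on ln x.
Σln x = 6.0403, Σ(ln x)² = 9.5056, Σln z = 6.5341, Σln x·ln z = 10.2477.
Equations: 9.5056·k + 6.0403·ln C = 10.2477;  6.0403·k + 4·ln C = 6.5341.
Slope k = (n·Σln x·ln z − Σln x·Σln z)/(n·Σ(ln x)² − (Σln x)²) = (4·10.2477 − 6.0403·6.5341)/1.5378 = 0.99055; ln C = (Σln z − k·Σln x)/n = 0.13773.

k = 0.991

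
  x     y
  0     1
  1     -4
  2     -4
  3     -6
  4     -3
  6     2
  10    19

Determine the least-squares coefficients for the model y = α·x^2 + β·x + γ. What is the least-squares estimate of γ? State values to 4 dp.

With design matrix M, MᵀM = [[11650, 1316, 166]; [1316, 166, 26]; [166, 26, 7]] and Mᵀy = [1850, 160, 5]ᵀ.
Solving the 3×3 system (Gaussian elimination) gives α = 460/1001, β = -2595/1001, γ = -555/1001.

γ = -0.5544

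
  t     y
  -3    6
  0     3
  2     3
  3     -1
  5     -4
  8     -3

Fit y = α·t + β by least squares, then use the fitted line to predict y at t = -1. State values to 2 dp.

ŷ = 3.95

Entries of MᵀM: Σt·t = 111, Σt = 15, Σ1 = 6.
Moment sums: Σt·y = -59, Σy = 4.
Eliminating β: 6·(row 1) − 15·(row 2) gives 441·α = 6·(-59) − 15·4 = -414, so α = -46/49.
Then β = (4 − 15·(-46/49))/6 = 443/147.
At t = -1: ŷ = (-46/49)·(-1) + (443/147)·(1) = 83/21.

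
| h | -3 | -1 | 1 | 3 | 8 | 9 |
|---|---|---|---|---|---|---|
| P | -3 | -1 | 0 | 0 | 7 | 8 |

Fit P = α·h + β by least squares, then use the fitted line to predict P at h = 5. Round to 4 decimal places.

P̂ = 3.8146

The normal system MᵀM·[α, β]ᵀ = MᵀP is [[165, 17]; [17, 6]]·[α, β]ᵀ = [138, 11]ᵀ.
Eliminating β: 6·(row 1) − 17·(row 2) gives 701·α = 6·138 − 17·11 = 641, so α = 641/701.
Then β = (11 − 17·(641/701))/6 = -531/701.
At h = 5: P̂ = (641/701)·(5) + (-531/701)·(1) = 2674/701.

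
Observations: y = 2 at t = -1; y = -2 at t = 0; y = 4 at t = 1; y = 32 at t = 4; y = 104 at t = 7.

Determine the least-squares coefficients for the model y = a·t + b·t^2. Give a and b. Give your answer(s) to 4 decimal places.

a = -0.2780, b = 2.1539

The normal equations are: 67·a + 407·b = 858;  407·a + 2659·b = 5614.
det = 67·2659 − 407² = 12504.
a = (858·2659 − 407·5614)/12504 = -869/3126; b = (67·5614 − 407·858)/12504 = 6733/3126.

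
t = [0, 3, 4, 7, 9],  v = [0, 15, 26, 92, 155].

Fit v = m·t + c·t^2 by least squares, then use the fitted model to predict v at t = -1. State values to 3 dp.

v̂ = 3.654

With design matrix X, XᵀX = [[155, 1163]; [1163, 9299]] and Xᵀv = [2188, 17614]ᵀ.
Eliminating c: 9299·(row 1) − 1163·(row 2) gives 88776·m = 9299·2188 − 1163·17614 = -138870, so m = -7715/4932.
Then c = (17614 − 1163·(-7715/4932))/9299 = 10307/4932.
At t = -1: v̂ = (-7715/4932)·(-1) + (10307/4932)·(1) = 9011/2466.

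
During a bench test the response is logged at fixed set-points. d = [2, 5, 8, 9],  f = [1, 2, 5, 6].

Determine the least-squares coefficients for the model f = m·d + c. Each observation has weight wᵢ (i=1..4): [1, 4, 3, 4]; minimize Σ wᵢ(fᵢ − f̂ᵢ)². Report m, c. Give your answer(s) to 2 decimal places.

Forming XᵀWX = [[620, 82]; [82, 12]] and XᵀWf = [378, 48]ᵀ gives XᵀWX·[m, c]ᵀ = XᵀWf.
Δ = 620·12 − 82² = 716.
m = (378·12 − 82·48)/716 = 150/179; c = (620·48 − 82·378)/716 = -309/179.

m = 0.84, c = -1.73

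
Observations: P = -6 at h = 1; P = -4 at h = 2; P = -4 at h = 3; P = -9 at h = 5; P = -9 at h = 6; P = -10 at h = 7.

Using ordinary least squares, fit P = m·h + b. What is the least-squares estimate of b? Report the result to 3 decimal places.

b = -3.143

Setting ∂/∂m … = 0 gives: 124·m + 24·b = -195;  24·m + 6·b = -42.
Determinant 124·6 − 24² = 168.
m = ((-195)·6 − 24·(-42))/168 = -27/28; b = (124·(-42) − 24·(-195))/168 = -22/7.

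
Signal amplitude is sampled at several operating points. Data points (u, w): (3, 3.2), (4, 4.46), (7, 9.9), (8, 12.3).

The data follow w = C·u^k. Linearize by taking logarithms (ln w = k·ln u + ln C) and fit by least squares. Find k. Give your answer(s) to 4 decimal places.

k = 1.3797

Let Y = ln w. Fitting Y = k·ln u + ln C by least squares:
AᵀA = [[11.2394, 6.5103]; [6.5103, 4]], rhs = [13.0302, 7.4604]ᵀ  (here Σln u = 6.5103, Σ(ln u)² = 11.2394, Σln w = 7.4604, Σln u·ln w = 13.0302).
Solving (det = 2.5742): k = 1.37966, ln C = -0.38037.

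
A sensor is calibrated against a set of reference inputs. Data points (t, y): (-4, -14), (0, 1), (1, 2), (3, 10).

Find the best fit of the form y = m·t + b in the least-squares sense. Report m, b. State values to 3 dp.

m = 3.385, b = -0.250

Sums needed: Σt·t = 26, Σt = 0, Σ1 = 4.
Right-hand side: Σt·y = 88, Σy = -1.
MᵀM·[m, b]ᵀ = Mᵀy becomes [[26, 0]; [0, 4]]·[m, b]ᵀ = [88, -1]ᵀ.
det = 26·4 − 0² = 104.
m = (88·4 − 0·(-1))/104 = 44/13; b = (26·(-1) − 0·88)/104 = -1/4.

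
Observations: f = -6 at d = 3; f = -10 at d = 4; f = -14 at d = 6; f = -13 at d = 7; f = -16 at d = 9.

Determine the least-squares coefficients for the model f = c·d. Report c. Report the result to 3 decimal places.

c = -1.974

Sums needed: Σd·d = 191.
And Σd·f = -377.
Hence c = -377 / 191 ≈ -1.97382.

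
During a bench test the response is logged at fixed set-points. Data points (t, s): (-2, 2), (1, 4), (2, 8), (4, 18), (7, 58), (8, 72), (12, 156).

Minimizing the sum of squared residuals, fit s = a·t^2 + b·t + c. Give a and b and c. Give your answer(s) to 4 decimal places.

a = 0.9913, b = 1.0407, c = 0.7355

MᵀM·[a, b, c]ᵀ = Mᵀs reads: 27522·a + 2648·b + 282·c = 30246;  2648·a + 282·b + 32·c = 2942;  282·a + 32·b + 7·c = 318.
(Σt^2·t^2 = 27522, Σt^2·t = 2648, Σt^2 = 282, Σt·t = 282, Σt = 32, Σ1 = 7, Σt^2·s = 30246, Σt·s = 2942, Σs = 318.)
Inverting the 3×3 Gram matrix, [a, b, c]ᵀ = [601703/606977, 631671/606977, 446424/606977]ᵀ.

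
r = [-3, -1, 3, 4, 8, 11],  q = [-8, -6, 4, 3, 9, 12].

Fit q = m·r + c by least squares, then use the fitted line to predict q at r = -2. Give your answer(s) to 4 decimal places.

q̂ = -6.0718

Sums needed: Σr·r = 220, Σr = 22, Σ1 = 6.
Right-hand side: Σr·q = 258, Σq = 14.
det = 220·6 − 22² = 836.
m = (258·6 − 22·14)/836 = 310/209; c = (220·14 − 22·258)/836 = -59/19.
At r = -2: q̂ = (310/209)·(-2) + (-59/19)·(1) = -1269/209.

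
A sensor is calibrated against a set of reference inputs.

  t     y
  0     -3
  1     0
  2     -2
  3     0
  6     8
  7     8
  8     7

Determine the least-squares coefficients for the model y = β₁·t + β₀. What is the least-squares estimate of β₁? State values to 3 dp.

β₁ = 1.471

Setting ∂/∂β₁ … = 0 gives: 163·β₁ + 27·β₀ = 156;  27·β₁ + 7·β₀ = 18.
det = 163·7 − 27² = 412.
β₁ = (156·7 − 27·18)/412 = 303/206; β₀ = (163·18 − 27·156)/412 = -639/206.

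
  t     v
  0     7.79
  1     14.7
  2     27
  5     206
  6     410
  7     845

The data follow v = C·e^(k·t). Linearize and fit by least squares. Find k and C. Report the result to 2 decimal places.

k = 0.67, C = 7.47

With ln vᵢ as the transformed response and tᵢ as the regressor:
Σt = 21.0000, Σ(t)² = 115.0000, Σln v = 26.1199, Σt·ln v = 119.1912.
Equations: 115.0000·k + 21.0000·ln C = 119.1912;  21.0000·k + 6·ln C = 26.1199.
Δ = 115.0000·6 − (21.0000)² = 249.0000; k = (119.1912·6 − 21.0000·26.1199)/249.0000 = 0.66919, ln C = (115.0000·26.1199 − 21.0000·119.1912)/249.0000 = 2.01114, so C = exp(2.01114) = 7.47180.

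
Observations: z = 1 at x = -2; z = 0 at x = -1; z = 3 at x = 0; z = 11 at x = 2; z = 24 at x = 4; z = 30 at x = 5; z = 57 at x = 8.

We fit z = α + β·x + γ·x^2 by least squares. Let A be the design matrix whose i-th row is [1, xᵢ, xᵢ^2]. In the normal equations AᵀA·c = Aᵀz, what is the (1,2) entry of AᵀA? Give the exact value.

16

Row 1 ↔ basis 1, column 2 ↔ basis x, so (AᵀA)_{1,2} = Σᵢ x = (1)·(-2) + (1)·(-1) + (1)·(0) + (1)·(2) + (1)·(4) + (1)·(5) + (1)·(8) = 16.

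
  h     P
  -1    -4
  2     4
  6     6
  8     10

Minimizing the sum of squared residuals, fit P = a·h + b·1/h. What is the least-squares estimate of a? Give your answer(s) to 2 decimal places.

a = 1.11

Compute the Gram sums: Σh·h = 105, Σh·1/h = 4, Σ1/h·1/h = 745/576.
Right-hand side: Σh·P = 128, Σ1/h·P = 33/4.
Normal equations: [[105, 4]; [4, 745/576]]·[a, b]ᵀ = [128, 33/4]ᵀ.
Determinant 105·(745/576) − 4² = 23003/192.
a = (128·(745/576) − 4·(33/4))/(23003/192) = 76352/69009; b = (105·(33/4) − 4·128)/(23003/192) = 68016/23003.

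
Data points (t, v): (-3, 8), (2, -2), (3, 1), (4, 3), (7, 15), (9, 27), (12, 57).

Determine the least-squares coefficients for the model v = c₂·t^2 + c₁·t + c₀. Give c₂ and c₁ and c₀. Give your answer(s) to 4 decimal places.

Forming XᵀX = [[30132, 2872, 312]; [2872, 312, 34]; [312, 34, 7]] and Xᵀv = [11251, 1019, 109]ᵀ gives XᵀX·[c₂, c₁, c₀]ᵀ = Xᵀv.
Row-reducing yields c₂ = 480685/949508, c₁ = -1274923/949508, c₀ = -223569/474754.

c₂ = 0.5062, c₁ = -1.3427, c₀ = -0.4709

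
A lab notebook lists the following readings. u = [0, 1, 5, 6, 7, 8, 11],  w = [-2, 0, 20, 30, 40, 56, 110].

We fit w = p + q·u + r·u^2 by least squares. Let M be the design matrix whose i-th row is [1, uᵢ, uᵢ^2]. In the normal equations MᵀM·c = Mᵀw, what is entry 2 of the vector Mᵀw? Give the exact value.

Entry 2 ↔ basis u, so (Mᵀw)_{2} = Σᵢ (u)·wᵢ = (0)·(-2) + (1)·(0) + (5)·(20) + (6)·(30) + (7)·(40) + (8)·(56) + (11)·(110) = 2218.

2218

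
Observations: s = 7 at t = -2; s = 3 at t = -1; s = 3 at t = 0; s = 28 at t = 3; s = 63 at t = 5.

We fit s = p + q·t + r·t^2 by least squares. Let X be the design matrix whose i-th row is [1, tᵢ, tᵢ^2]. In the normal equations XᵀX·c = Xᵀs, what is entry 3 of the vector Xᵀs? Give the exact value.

Entry 3 ↔ basis t^2, so (Xᵀs)_{3} = Σᵢ (t^2)·sᵢ = (4)·(7) + (1)·(3) + (0)·(3) + (9)·(28) + (25)·(63) = 1858.

1858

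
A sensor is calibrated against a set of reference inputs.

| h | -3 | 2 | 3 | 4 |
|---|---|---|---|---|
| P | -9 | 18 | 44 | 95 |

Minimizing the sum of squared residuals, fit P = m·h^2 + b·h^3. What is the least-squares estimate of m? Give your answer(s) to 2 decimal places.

m = 1.99

Forming AᵀA = [[434, 1056]; [1056, 5618]] and AᵀP = [1907, 7655]ᵀ gives AᵀA·[m, b]ᵀ = AᵀP.
Determinant 434·5618 − 1056² = 1323076.
m = (1907·5618 − 1056·7655)/1323076 = 1314923/661538; b = (434·7655 − 1056·1907)/1323076 = 654239/661538.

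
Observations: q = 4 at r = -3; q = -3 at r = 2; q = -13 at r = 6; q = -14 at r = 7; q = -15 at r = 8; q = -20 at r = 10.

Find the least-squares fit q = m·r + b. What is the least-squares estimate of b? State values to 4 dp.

The normal equations are: 262·m + 30·b = -514;  30·m + 6·b = -61.
(Σr·r = 262, Σr = 30, Σ1 = 6, Σr·q = -514, Σq = -61.)
det = 262·6 − 30² = 672.
m = ((-514)·6 − 30·(-61))/672 = -209/112; b = (262·(-61) − 30·(-514))/672 = -281/336.

b = -0.8363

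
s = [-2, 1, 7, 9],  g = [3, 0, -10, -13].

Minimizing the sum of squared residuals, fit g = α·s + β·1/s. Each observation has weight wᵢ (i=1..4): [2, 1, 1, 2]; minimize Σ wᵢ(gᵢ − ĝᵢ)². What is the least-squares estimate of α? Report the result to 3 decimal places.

α = -1.462

Sums needed: Σwᵢ·s·s = 220, Σwᵢ·s·1/s = 6, Σwᵢ·1/s·1/s = 12265/7938.
Right-hand side: Σwᵢ·s·g = -316, Σwᵢ·1/s·g = -461/63.
So XᵀWX·[α, β]ᵀ = XᵀWg: [[220, 6]; [6, 12265/7938]]·[α, β]ᵀ = [-316, -461/63]ᵀ.
Eliminating β: (12265/7938)·(row 1) − 6·(row 2) gives (1206266/3969)·α = (12265/7938)·(-316) − 6·(-461/63) = -1763612/3969, so α = -881806/603133.
Then β = ((-461/63) − 6·(-881806/603133))/(12265/7938) = 567882/603133.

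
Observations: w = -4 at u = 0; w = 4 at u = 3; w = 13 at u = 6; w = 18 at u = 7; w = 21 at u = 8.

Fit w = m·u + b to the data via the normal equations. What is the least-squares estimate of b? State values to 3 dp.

Entries of MᵀM: Σu·u = 158, Σu = 24, Σ1 = 5.
Right-hand side: Σu·w = 384, Σw = 52.
MᵀM·[m, b]ᵀ = Mᵀw becomes [[158, 24]; [24, 5]]·[m, b]ᵀ = [384, 52]ᵀ.
Δ = 158·5 − 24² = 214.
m = (384·5 − 24·52)/214 = 336/107; b = (158·52 − 24·384)/214 = -500/107.

b = -4.673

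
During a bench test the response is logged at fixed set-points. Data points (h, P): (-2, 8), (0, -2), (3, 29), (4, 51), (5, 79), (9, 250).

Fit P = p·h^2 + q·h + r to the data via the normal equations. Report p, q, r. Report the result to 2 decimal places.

p = 2.97, q = 1.26, r = -1.57

The normal system XᵀX·[p, q, r]ᵀ = XᵀP is [[7539, 937, 135]; [937, 135, 19]; [135, 19, 6]]·[p, q, r]ᵀ = [23334, 2920, 415]ᵀ.
Inverting the 3×3 Gram matrix, [p, q, r]ᵀ = [343849/115908, 48721/38636, -91241/57954]ᵀ.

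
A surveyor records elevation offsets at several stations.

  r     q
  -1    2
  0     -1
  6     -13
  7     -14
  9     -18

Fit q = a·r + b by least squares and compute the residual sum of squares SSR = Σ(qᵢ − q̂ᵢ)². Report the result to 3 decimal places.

AᵀA·[a, b]ᵀ = Aᵀq reads: 167·a + 21·b = -340;  21·a + 5·b = -44.
(Σr·r = 167, Σr = 21, Σ1 = 5, Σr·q = -340, Σq = -44.)
Eliminating b: 5·(row 1) − 21·(row 2) gives 394·a = 5·(-340) − 21·(-44) = -776, so a = -388/197.
Then b = ((-44) − 21·(-388/197))/5 = -104/197.
Residuals: 110/197, -93/197, -129/197, 62/197, 50/197; SSR = 222/197.

SSR = 1.127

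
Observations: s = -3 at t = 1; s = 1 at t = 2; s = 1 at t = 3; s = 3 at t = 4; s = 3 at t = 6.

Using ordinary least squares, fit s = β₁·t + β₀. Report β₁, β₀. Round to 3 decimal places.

Normal-equation sums: Σt·t = 66, Σt = 16, Σ1 = 5.
Moment sums: Σt·s = 32, Σs = 5.
AᵀA·[β₁, β₀]ᵀ = Aᵀs becomes [[66, 16]; [16, 5]]·[β₁, β₀]ᵀ = [32, 5]ᵀ.
Δ = 66·5 − 16² = 74.
β₁ = (32·5 − 16·5)/74 = 40/37; β₀ = (66·5 − 16·32)/74 = -91/37.

β₁ = 1.081, β₀ = -2.459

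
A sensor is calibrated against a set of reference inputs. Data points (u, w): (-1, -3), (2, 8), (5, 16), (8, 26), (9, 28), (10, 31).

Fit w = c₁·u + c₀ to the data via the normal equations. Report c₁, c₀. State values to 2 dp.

Entries of MᵀM: Σu·u = 275, Σu = 33, Σ1 = 6.
For Mᵀw: Σu·w = 869, Σw = 106.
Δ = 275·6 − 33² = 561.
c₁ = (869·6 − 33·106)/561 = 52/17; c₀ = (275·106 − 33·869)/561 = 43/51.

c₁ = 3.06, c₀ = 0.84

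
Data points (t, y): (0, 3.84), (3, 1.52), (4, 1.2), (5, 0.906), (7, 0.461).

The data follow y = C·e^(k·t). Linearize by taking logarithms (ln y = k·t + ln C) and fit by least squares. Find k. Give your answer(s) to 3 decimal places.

Linearized form: ln y = k·t + ln C. From the 5 transformed points,
Σt = 19.0000, Σ(t)² = 99.0000, Σln y = 1.0734, Σt·ln y = -3.9287.
Equations: 99.0000·k + 19.0000·ln C = -3.9287;  19.0000·k + 5·ln C = 1.0734.
Slope k = (n·Σt·ln y − Σt·Σln y)/(n·Σ(t)² − (Σt)²) = (5·-3.9287 − 19.0000·1.0734)/134.0000 = -0.29879; ln C = (Σln y − k·Σt)/n = 1.35011.

k = -0.299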